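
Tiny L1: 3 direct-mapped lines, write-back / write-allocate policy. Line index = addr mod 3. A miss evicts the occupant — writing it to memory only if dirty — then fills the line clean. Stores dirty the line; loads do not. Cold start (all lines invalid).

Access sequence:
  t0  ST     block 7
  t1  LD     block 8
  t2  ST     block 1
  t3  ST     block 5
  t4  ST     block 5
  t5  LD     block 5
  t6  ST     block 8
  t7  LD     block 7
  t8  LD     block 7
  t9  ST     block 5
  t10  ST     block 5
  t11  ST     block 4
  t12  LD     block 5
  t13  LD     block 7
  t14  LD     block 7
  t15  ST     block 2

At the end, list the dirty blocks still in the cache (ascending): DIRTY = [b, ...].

DIRTY = [2]

  0 | W B7 → L1 miss [D]
  1 | R B8 → L2 miss [-]
  2 | W B1 → L1 miss wb→B7 [D]
  3 | W B5 → L2 miss [D]
  4 | W B5 → L2 hit [D]
  5 | R B5 → L2 hit [D]
  6 | W B8 → L2 miss wb→B5 [D]
  7 | R B7 → L1 miss wb→B1 [-]
  8 | R B7 → L1 hit [-]
  9 | W B5 → L2 miss wb→B8 [D]
  10 | W B5 → L2 hit [D]
  11 | W B4 → L1 miss [D]
  12 | R B5 → L2 hit [D]
  13 | R B7 → L1 miss wb→B4 [-]
  14 | R B7 → L1 hit [-]
  15 | W B2 → L2 miss wb→B5 [D]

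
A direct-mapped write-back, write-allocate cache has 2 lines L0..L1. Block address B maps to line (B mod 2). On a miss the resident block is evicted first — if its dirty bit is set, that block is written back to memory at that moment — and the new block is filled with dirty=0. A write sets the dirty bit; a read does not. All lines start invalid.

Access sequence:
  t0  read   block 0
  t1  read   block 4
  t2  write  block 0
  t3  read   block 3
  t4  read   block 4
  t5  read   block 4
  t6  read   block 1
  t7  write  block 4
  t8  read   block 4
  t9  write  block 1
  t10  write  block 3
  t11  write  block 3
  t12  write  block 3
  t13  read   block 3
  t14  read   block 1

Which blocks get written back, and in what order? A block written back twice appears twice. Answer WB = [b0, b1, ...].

WB = [0, 1, 3]

  0 | R B0 → L0 miss [-]
  1 | R B4 → L0 miss [-]
  2 | W B0 → L0 miss [D]
  3 | R B3 → L1 miss [-]
  4 | R B4 → L0 miss wb→B0 [-]
  5 | R B4 → L0 hit [-]
  6 | R B1 → L1 miss [-]
  7 | W B4 → L0 hit [D]
  8 | R B4 → L0 hit [D]
  9 | W B1 → L1 hit [D]
  10 | W B3 → L1 miss wb→B1 [D]
  11 | W B3 → L1 hit [D]
  12 | W B3 → L1 hit [D]
  13 | R B3 → L1 hit [D]
  14 | R B1 → L1 miss wb→B3 [-]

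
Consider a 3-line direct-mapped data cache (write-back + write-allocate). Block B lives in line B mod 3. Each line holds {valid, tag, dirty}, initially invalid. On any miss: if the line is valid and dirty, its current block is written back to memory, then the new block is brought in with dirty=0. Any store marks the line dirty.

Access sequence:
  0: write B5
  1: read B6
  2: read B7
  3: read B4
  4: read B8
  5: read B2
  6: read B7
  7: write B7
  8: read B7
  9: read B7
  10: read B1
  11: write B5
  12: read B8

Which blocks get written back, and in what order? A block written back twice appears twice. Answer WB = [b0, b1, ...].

0: W B5 -> L2 miss  d=D]
1: R B6 -> L0 miss  d=-]
2: R B7 -> L1 miss  d=-]
3: R B4 -> L1 miss  d=-]
4: R B8 -> L2 miss wb->B5  d=-]
5: R B2 -> L2 miss  d=-]
6: R B7 -> L1 miss  d=-]
7: W B7 -> L1 hit  d=D]
8: R B7 -> L1 hit  d=D]
9: R B7 -> L1 hit  d=D]
10: R B1 -> L1 miss wb->B7  d=-]
11: W B5 -> L2 miss  d=D]
12: R B8 -> L2 miss wb->B5  d=-]

WB = [5, 7, 5]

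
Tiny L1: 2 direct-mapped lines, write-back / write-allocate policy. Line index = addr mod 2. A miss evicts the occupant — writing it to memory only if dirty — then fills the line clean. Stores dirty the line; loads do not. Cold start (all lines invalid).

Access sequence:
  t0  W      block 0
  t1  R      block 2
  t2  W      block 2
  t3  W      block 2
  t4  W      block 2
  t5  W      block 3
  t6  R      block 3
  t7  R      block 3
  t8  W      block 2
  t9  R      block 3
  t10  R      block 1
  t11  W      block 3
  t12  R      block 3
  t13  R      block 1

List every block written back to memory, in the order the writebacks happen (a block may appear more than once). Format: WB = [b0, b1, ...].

0: W B0 -> L0 miss  d=D]
1: R B2 -> L0 miss wb->B0  d=-]
2: W B2 -> L0 hit  d=D]
3: W B2 -> L0 hit  d=D]
4: W B2 -> L0 hit  d=D]
5: W B3 -> L1 miss  d=D]
6: R B3 -> L1 hit  d=D]
7: R B3 -> L1 hit  d=D]
8: W B2 -> L0 hit  d=D]
9: R B3 -> L1 hit  d=D]
10: R B1 -> L1 miss wb->B3  d=-]
11: W B3 -> L1 miss  d=D]
12: R B3 -> L1 hit  d=D]
13: R B1 -> L1 miss wb->B3  d=-]

WB = [0, 3, 3]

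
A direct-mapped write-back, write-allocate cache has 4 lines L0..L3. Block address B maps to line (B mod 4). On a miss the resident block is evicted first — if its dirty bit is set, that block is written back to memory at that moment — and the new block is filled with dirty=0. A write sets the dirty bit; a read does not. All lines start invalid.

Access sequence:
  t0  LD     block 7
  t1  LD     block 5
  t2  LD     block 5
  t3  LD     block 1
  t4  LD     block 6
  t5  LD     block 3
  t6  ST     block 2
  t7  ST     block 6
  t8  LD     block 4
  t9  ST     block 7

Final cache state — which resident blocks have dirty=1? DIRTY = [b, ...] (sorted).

0: R B7 -> L3 miss  d=-]
1: R B5 -> L1 miss  d=-]
2: R B5 -> L1 hit  d=-]
3: R B1 -> L1 miss  d=-]
4: R B6 -> L2 miss  d=-]
5: R B3 -> L3 miss  d=-]
6: W B2 -> L2 miss  d=D]
7: W B6 -> L2 miss wb->B2  d=D]
8: R B4 -> L0 miss  d=-]
9: W B7 -> L3 miss  d=D]

DIRTY = [6, 7]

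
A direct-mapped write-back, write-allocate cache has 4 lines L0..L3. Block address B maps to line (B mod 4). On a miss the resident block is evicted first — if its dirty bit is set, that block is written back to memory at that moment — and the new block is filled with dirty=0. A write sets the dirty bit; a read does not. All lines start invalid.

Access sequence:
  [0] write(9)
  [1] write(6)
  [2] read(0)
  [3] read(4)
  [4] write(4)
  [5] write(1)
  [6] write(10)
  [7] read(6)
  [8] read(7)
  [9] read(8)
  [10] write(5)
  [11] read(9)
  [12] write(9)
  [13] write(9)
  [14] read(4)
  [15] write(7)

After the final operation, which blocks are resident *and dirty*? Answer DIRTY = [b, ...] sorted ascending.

DIRTY = [7, 9]

0: W B9 -> L1 miss  d=D]
1: W B6 -> L2 miss  d=D]
2: R B0 -> L0 miss  d=-]
3: R B4 -> L0 miss  d=-]
4: W B4 -> L0 hit  d=D]
5: W B1 -> L1 miss wb->B9  d=D]
6: W B10 -> L2 miss wb->B6  d=D]
7: R B6 -> L2 miss wb->B10  d=-]
8: R B7 -> L3 miss  d=-]
9: R B8 -> L0 miss wb->B4  d=-]
10: W B5 -> L1 miss wb->B1  d=D]
11: R B9 -> L1 miss wb->B5  d=-]
12: W B9 -> L1 hit  d=D]
13: W B9 -> L1 hit  d=D]
14: R B4 -> L0 miss  d=-]
15: W B7 -> L3 hit  d=D]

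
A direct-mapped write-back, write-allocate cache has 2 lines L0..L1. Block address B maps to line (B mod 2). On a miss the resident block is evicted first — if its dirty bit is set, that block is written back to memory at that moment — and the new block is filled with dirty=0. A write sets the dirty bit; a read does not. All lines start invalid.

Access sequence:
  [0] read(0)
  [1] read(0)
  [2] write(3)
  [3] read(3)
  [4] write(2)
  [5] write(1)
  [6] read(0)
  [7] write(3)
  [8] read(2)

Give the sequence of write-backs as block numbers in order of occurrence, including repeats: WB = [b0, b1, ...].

  0 | R B0 → L0 miss [-]
  1 | R B0 → L0 hit [-]
  2 | W B3 → L1 miss [D]
  3 | R B3 → L1 hit [D]
  4 | W B2 → L0 miss [D]
  5 | W B1 → L1 miss wb→B3 [D]
  6 | R B0 → L0 miss wb→B2 [-]
  7 | W B3 → L1 miss wb→B1 [D]
  8 | R B2 → L0 miss [-]

WB = [3, 2, 1]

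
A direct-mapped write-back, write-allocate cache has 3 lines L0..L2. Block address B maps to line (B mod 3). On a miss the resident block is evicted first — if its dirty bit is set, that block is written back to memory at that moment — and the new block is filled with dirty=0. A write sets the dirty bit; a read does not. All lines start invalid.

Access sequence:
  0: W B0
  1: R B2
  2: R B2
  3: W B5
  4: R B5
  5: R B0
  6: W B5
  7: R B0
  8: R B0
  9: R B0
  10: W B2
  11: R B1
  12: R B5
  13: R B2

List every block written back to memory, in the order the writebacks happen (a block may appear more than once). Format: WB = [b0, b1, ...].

WB = [5, 2]

0: W B0 → L0 miss [D]
1: R B2 → L2 miss [-]
2: R B2 → L2 hit [-]
3: W B5 → L2 miss [D]
4: R B5 → L2 hit [D]
5: R B0 → L0 hit [D]
6: W B5 → L2 hit [D]
7: R B0 → L0 hit [D]
8: R B0 → L0 hit [D]
9: R B0 → L0 hit [D]
10: W B2 → L2 miss wb→B5 [D]
11: R B1 → L1 miss [-]
12: R B5 → L2 miss wb→B2 [-]
13: R B2 → L2 miss [-]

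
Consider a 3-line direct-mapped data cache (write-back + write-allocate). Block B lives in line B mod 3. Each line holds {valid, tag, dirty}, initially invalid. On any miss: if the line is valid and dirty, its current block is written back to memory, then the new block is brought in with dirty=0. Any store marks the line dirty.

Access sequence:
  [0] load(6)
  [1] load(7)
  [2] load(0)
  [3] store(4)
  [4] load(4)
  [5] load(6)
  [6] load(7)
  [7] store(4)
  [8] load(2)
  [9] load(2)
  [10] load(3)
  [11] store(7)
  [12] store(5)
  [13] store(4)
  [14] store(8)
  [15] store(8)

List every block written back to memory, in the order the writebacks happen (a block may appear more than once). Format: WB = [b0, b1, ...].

WB = [4, 4, 7, 5]

  0 | R B6 → L0 miss [-]
  1 | R B7 → L1 miss [-]
  2 | R B0 → L0 miss [-]
  3 | W B4 → L1 miss [D]
  4 | R B4 → L1 hit [D]
  5 | R B6 → L0 miss [-]
  6 | R B7 → L1 miss wb→B4 [-]
  7 | W B4 → L1 miss [D]
  8 | R B2 → L2 miss [-]
  9 | R B2 → L2 hit [-]
  10 | R B3 → L0 miss [-]
  11 | W B7 → L1 miss wb→B4 [D]
  12 | W B5 → L2 miss [D]
  13 | W B4 → L1 miss wb→B7 [D]
  14 | W B8 → L2 miss wb→B5 [D]
  15 | W B8 → L2 hit [D]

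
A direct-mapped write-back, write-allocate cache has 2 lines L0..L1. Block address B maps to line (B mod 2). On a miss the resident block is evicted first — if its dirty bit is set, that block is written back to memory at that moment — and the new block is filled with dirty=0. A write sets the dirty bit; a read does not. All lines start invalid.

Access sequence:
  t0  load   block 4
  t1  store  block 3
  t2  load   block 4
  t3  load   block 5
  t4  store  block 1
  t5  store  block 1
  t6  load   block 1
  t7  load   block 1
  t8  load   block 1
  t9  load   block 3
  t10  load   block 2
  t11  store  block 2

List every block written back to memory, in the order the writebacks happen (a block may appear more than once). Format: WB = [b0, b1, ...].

  0 | R B4 → L0 miss [-]
  1 | W B3 → L1 miss [D]
  2 | R B4 → L0 hit [-]
  3 | R B5 → L1 miss wb→B3 [-]
  4 | W B1 → L1 miss [D]
  5 | W B1 → L1 hit [D]
  6 | R B1 → L1 hit [D]
  7 | R B1 → L1 hit [D]
  8 | R B1 → L1 hit [D]
  9 | R B3 → L1 miss wb→B1 [-]
  10 | R B2 → L0 miss [-]
  11 | W B2 → L0 hit [D]

WB = [3, 1]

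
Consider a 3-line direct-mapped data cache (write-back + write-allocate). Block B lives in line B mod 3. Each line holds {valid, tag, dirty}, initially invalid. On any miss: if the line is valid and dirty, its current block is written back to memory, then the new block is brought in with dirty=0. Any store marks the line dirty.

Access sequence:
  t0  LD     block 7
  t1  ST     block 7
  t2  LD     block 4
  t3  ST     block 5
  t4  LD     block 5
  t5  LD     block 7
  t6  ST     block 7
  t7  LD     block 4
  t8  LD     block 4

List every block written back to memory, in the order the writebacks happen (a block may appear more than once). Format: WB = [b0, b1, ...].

WB = [7, 7]

  0 | R B7 → L1 miss [-]
  1 | W B7 → L1 hit [D]
  2 | R B4 → L1 miss wb→B7 [-]
  3 | W B5 → L2 miss [D]
  4 | R B5 → L2 hit [D]
  5 | R B7 → L1 miss [-]
  6 | W B7 → L1 hit [D]
  7 | R B4 → L1 miss wb→B7 [-]
  8 | R B4 → L1 hit [-]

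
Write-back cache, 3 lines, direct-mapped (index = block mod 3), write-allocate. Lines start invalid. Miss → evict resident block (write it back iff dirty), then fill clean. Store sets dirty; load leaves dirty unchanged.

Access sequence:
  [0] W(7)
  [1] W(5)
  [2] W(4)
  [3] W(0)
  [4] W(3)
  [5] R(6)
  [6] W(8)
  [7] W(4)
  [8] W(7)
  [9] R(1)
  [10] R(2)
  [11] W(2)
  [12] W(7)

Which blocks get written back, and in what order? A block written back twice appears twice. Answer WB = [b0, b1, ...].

WB = [7, 0, 3, 5, 4, 7, 8]

  0 | W B7 → L1 miss [D]
  1 | W B5 → L2 miss [D]
  2 | W B4 → L1 miss wb→B7 [D]
  3 | W B0 → L0 miss [D]
  4 | W B3 → L0 miss wb→B0 [D]
  5 | R B6 → L0 miss wb→B3 [-]
  6 | W B8 → L2 miss wb→B5 [D]
  7 | W B4 → L1 hit [D]
  8 | W B7 → L1 miss wb→B4 [D]
  9 | R B1 → L1 miss wb→B7 [-]
  10 | R B2 → L2 miss wb→B8 [-]
  11 | W B2 → L2 hit [D]
  12 | W B7 → L1 miss [D]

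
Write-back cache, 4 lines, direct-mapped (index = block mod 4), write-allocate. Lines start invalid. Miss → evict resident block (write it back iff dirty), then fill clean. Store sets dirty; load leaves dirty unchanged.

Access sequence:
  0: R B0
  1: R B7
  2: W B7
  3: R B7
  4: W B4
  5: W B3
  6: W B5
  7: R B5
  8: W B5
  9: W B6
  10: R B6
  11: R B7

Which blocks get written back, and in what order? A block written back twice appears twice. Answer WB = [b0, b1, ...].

WB = [7, 3]

0: R B0 -> L0 miss  d=-]
1: R B7 -> L3 miss  d=-]
2: W B7 -> L3 hit  d=D]
3: R B7 -> L3 hit  d=D]
4: W B4 -> L0 miss  d=D]
5: W B3 -> L3 miss wb->B7  d=D]
6: W B5 -> L1 miss  d=D]
7: R B5 -> L1 hit  d=D]
8: W B5 -> L1 hit  d=D]
9: W B6 -> L2 miss  d=D]
10: R B6 -> L2 hit  d=D]
11: R B7 -> L3 miss wb->B3  d=-]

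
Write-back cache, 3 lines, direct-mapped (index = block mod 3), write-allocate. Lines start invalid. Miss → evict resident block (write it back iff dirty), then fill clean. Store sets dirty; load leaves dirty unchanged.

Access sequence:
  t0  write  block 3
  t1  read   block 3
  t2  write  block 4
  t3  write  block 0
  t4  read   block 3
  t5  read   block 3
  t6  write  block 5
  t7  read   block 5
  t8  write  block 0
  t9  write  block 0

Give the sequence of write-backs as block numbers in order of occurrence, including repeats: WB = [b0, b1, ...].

0: W B3 → L0 miss [D]
1: R B3 → L0 hit [D]
2: W B4 → L1 miss [D]
3: W B0 → L0 miss wb→B3 [D]
4: R B3 → L0 miss wb→B0 [-]
5: R B3 → L0 hit [-]
6: W B5 → L2 miss [D]
7: R B5 → L2 hit [D]
8: W B0 → L0 miss [D]
9: W B0 → L0 hit [D]

WB = [3, 0]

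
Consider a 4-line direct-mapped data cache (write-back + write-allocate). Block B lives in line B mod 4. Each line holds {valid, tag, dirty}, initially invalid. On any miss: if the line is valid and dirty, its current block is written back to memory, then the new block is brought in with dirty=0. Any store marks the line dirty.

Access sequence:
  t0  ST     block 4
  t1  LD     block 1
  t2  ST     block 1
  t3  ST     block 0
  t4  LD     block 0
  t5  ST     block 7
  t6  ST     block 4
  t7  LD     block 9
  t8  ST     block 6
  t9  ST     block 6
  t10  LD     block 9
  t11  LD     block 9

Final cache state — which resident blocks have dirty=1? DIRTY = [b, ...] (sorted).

DIRTY = [4, 6, 7]

0: W B4 -> L0 miss  d=D]
1: R B1 -> L1 miss  d=-]
2: W B1 -> L1 hit  d=D]
3: W B0 -> L0 miss wb->B4  d=D]
4: R B0 -> L0 hit  d=D]
5: W B7 -> L3 miss  d=D]
6: W B4 -> L0 miss wb->B0  d=D]
7: R B9 -> L1 miss wb->B1  d=-]
8: W B6 -> L2 miss  d=D]
9: W B6 -> L2 hit  d=D]
10: R B9 -> L1 hit  d=-]
11: R B9 -> L1 hit  d=-]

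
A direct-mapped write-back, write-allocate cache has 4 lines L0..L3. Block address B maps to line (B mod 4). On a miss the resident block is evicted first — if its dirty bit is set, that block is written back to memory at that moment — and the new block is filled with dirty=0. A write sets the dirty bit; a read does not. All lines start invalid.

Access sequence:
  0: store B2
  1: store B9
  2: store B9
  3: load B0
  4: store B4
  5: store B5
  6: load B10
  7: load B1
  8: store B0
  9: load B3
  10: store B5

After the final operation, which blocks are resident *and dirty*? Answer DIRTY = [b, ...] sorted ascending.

DIRTY = [0, 5]

0: W B2 → L2 miss [D]
1: W B9 → L1 miss [D]
2: W B9 → L1 hit [D]
3: R B0 → L0 miss [-]
4: W B4 → L0 miss [D]
5: W B5 → L1 miss wb→B9 [D]
6: R B10 → L2 miss wb→B2 [-]
7: R B1 → L1 miss wb→B5 [-]
8: W B0 → L0 miss wb→B4 [D]
9: R B3 → L3 miss [-]
10: W B5 → L1 miss [D]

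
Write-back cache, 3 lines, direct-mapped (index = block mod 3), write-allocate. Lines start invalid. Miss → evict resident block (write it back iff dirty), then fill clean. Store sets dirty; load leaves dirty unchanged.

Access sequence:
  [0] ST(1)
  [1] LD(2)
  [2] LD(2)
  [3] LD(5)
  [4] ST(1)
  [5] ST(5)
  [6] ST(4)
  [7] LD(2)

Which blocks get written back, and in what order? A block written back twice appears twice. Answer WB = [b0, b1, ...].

WB = [1, 5]

0: W B1 -> L1 miss  d=D]
1: R B2 -> L2 miss  d=-]
2: R B2 -> L2 hit  d=-]
3: R B5 -> L2 miss  d=-]
4: W B1 -> L1 hit  d=D]
5: W B5 -> L2 hit  d=D]
6: W B4 -> L1 miss wb->B1  d=D]
7: R B2 -> L2 miss wb->B5  d=-]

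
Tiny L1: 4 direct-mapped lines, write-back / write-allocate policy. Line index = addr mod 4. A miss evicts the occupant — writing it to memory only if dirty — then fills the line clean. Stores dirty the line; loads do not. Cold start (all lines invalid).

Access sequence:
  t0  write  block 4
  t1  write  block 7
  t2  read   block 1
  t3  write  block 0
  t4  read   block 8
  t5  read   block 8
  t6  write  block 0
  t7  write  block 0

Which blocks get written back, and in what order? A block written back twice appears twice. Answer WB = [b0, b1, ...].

WB = [4, 0]

  0 | W B4 → L0 miss [D]
  1 | W B7 → L3 miss [D]
  2 | R B1 → L1 miss [-]
  3 | W B0 → L0 miss wb→B4 [D]
  4 | R B8 → L0 miss wb→B0 [-]
  5 | R B8 → L0 hit [-]
  6 | W B0 → L0 miss [D]
  7 | W B0 → L0 hit [D]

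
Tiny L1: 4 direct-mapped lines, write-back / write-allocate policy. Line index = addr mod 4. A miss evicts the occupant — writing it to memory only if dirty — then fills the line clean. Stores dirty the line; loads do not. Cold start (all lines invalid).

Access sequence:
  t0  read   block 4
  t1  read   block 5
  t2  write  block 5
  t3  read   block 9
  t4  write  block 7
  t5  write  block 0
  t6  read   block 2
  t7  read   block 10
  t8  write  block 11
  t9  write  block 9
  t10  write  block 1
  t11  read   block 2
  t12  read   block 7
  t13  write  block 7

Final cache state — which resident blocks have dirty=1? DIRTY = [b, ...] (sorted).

DIRTY = [0, 1, 7]

0: R B4 -> L0 miss  d=-]
1: R B5 -> L1 miss  d=-]
2: W B5 -> L1 hit  d=D]
3: R B9 -> L1 miss wb->B5  d=-]
4: W B7 -> L3 miss  d=D]
5: W B0 -> L0 miss  d=D]
6: R B2 -> L2 miss  d=-]
7: R B10 -> L2 miss  d=-]
8: W B11 -> L3 miss wb->B7  d=D]
9: W B9 -> L1 hit  d=D]
10: W B1 -> L1 miss wb->B9  d=D]
11: R B2 -> L2 miss  d=-]
12: R B7 -> L3 miss wb->B11  d=-]
13: W B7 -> L3 hit  d=D]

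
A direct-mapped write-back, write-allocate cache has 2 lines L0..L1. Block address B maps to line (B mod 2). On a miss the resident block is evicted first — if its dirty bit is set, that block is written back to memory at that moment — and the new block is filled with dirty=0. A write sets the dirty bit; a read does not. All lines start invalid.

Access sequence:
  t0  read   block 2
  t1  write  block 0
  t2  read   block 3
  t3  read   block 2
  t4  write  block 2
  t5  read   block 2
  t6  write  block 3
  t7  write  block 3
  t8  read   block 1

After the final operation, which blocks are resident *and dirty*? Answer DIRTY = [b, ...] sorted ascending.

0: R B2 -> L0 miss  d=-]
1: W B0 -> L0 miss  d=D]
2: R B3 -> L1 miss  d=-]
3: R B2 -> L0 miss wb->B0  d=-]
4: W B2 -> L0 hit  d=D]
5: R B2 -> L0 hit  d=D]
6: W B3 -> L1 hit  d=D]
7: W B3 -> L1 hit  d=D]
8: R B1 -> L1 miss wb->B3  d=-]

DIRTY = [2]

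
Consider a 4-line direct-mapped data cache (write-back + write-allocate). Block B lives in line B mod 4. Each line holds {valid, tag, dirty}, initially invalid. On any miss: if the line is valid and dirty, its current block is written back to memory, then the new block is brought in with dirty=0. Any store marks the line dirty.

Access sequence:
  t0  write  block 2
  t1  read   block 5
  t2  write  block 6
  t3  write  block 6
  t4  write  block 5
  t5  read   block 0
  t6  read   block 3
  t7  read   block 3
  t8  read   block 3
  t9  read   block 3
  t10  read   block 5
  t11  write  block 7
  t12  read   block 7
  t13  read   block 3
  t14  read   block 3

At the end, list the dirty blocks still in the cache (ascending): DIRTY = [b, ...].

  0 | W B2 → L2 miss [D]
  1 | R B5 → L1 miss [-]
  2 | W B6 → L2 miss wb→B2 [D]
  3 | W B6 → L2 hit [D]
  4 | W B5 → L1 hit [D]
  5 | R B0 → L0 miss [-]
  6 | R B3 → L3 miss [-]
  7 | R B3 → L3 hit [-]
  8 | R B3 → L3 hit [-]
  9 | R B3 → L3 hit [-]
  10 | R B5 → L1 hit [D]
  11 | W B7 → L3 miss [D]
  12 | R B7 → L3 hit [D]
  13 | R B3 → L3 miss wb→B7 [-]
  14 | R B3 → L3 hit [-]

DIRTY = [5, 6]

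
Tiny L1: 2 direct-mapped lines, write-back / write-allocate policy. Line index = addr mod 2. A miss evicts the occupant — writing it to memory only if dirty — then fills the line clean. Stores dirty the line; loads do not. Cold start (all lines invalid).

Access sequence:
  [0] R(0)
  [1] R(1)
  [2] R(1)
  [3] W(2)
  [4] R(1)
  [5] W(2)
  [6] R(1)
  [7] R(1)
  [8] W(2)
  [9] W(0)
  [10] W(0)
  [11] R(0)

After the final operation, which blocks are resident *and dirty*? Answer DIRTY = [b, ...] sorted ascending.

0: R B0 → L0 miss [-]
1: R B1 → L1 miss [-]
2: R B1 → L1 hit [-]
3: W B2 → L0 miss [D]
4: R B1 → L1 hit [-]
5: W B2 → L0 hit [D]
6: R B1 → L1 hit [-]
7: R B1 → L1 hit [-]
8: W B2 → L0 hit [D]
9: W B0 → L0 miss wb→B2 [D]
10: W B0 → L0 hit [D]
11: R B0 → L0 hit [D]

DIRTY = [0]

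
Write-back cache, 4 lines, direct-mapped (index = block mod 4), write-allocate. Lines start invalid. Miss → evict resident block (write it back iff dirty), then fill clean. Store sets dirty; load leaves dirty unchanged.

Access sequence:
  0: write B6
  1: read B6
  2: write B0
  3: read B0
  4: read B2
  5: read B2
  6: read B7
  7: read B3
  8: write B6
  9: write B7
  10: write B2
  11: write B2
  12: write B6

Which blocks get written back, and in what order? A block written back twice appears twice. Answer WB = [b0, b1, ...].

0: W B6 → L2 miss [D]
1: R B6 → L2 hit [D]
2: W B0 → L0 miss [D]
3: R B0 → L0 hit [D]
4: R B2 → L2 miss wb→B6 [-]
5: R B2 → L2 hit [-]
6: R B7 → L3 miss [-]
7: R B3 → L3 miss [-]
8: W B6 → L2 miss [D]
9: W B7 → L3 miss [D]
10: W B2 → L2 miss wb→B6 [D]
11: W B2 → L2 hit [D]
12: W B6 → L2 miss wb→B2 [D]

WB = [6, 6, 2]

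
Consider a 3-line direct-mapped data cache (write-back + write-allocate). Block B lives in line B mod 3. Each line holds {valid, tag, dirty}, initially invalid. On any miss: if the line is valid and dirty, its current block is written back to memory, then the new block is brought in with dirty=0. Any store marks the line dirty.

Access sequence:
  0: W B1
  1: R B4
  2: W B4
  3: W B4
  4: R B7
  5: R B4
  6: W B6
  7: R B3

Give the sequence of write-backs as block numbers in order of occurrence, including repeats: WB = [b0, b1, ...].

WB = [1, 4, 6]

  0 | W B1 → L1 miss [D]
  1 | R B4 → L1 miss wb→B1 [-]
  2 | W B4 → L1 hit [D]
  3 | W B4 → L1 hit [D]
  4 | R B7 → L1 miss wb→B4 [-]
  5 | R B4 → L1 miss [-]
  6 | W B6 → L0 miss [D]
  7 | R B3 → L0 miss wb→B6 [-]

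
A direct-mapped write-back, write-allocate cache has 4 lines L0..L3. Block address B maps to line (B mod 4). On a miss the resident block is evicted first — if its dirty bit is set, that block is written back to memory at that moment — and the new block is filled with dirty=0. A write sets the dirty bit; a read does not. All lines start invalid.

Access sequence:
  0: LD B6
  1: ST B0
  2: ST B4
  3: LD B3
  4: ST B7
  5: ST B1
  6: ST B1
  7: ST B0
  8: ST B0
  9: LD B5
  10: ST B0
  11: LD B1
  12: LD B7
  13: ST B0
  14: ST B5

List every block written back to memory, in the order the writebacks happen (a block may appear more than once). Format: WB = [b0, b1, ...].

WB = [0, 4, 1]

  0 | R B6 → L2 miss [-]
  1 | W B0 → L0 miss [D]
  2 | W B4 → L0 miss wb→B0 [D]
  3 | R B3 → L3 miss [-]
  4 | W B7 → L3 miss [D]
  5 | W B1 → L1 miss [D]
  6 | W B1 → L1 hit [D]
  7 | W B0 → L0 miss wb→B4 [D]
  8 | W B0 → L0 hit [D]
  9 | R B5 → L1 miss wb→B1 [-]
  10 | W B0 → L0 hit [D]
  11 | R B1 → L1 miss [-]
  12 | R B7 → L3 hit [D]
  13 | W B0 → L0 hit [D]
  14 | W B5 → L1 miss [D]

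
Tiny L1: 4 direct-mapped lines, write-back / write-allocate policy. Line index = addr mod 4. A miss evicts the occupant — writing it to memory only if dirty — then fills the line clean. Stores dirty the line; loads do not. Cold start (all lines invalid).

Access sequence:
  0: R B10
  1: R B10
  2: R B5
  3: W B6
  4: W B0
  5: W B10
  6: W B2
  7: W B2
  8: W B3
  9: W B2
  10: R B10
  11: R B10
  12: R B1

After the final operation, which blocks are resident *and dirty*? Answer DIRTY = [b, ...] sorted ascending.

DIRTY = [0, 3]

  0 | R B10 → L2 miss [-]
  1 | R B10 → L2 hit [-]
  2 | R B5 → L1 miss [-]
  3 | W B6 → L2 miss [D]
  4 | W B0 → L0 miss [D]
  5 | W B10 → L2 miss wb→B6 [D]
  6 | W B2 → L2 miss wb→B10 [D]
  7 | W B2 → L2 hit [D]
  8 | W B3 → L3 miss [D]
  9 | W B2 → L2 hit [D]
  10 | R B10 → L2 miss wb→B2 [-]
  11 | R B10 → L2 hit [-]
  12 | R B1 → L1 miss [-]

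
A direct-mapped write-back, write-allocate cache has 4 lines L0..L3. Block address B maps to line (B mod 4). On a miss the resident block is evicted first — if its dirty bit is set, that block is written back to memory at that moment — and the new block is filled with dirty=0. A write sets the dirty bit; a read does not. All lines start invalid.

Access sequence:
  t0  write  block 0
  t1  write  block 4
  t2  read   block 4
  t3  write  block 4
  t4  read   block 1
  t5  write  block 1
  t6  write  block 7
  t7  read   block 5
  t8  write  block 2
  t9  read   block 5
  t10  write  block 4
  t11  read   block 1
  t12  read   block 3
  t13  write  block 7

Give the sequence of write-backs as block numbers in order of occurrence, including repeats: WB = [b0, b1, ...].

0: W B0 -> L0 miss  d=D]
1: W B4 -> L0 miss wb->B0  d=D]
2: R B4 -> L0 hit  d=D]
3: W B4 -> L0 hit  d=D]
4: R B1 -> L1 miss  d=-]
5: W B1 -> L1 hit  d=D]
6: W B7 -> L3 miss  d=D]
7: R B5 -> L1 miss wb->B1  d=-]
8: W B2 -> L2 miss  d=D]
9: R B5 -> L1 hit  d=-]
10: W B4 -> L0 hit  d=D]
11: R B1 -> L1 miss  d=-]
12: R B3 -> L3 miss wb->B7  d=-]
13: W B7 -> L3 miss  d=D]

WB = [0, 1, 7]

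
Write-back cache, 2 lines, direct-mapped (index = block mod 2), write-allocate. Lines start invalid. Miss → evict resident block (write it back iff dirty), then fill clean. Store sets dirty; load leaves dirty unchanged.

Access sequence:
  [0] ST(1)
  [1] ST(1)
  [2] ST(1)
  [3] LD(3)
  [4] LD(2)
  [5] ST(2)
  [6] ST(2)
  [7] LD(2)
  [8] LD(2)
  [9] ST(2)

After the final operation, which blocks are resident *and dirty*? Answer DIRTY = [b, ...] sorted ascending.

  0 | W B1 → L1 miss [D]
  1 | W B1 → L1 hit [D]
  2 | W B1 → L1 hit [D]
  3 | R B3 → L1 miss wb→B1 [-]
  4 | R B2 → L0 miss [-]
  5 | W B2 → L0 hit [D]
  6 | W B2 → L0 hit [D]
  7 | R B2 → L0 hit [D]
  8 | R B2 → L0 hit [D]
  9 | W B2 → L0 hit [D]

DIRTY = [2]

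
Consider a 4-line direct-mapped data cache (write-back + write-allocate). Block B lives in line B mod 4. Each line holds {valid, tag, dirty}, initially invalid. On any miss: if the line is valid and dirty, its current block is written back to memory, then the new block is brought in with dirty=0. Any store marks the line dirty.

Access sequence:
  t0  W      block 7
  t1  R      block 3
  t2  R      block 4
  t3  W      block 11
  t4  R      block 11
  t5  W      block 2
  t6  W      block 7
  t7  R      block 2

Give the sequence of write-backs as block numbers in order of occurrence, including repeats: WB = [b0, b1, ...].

WB = [7, 11]

0: W B7 -> L3 miss  d=D]
1: R B3 -> L3 miss wb->B7  d=-]
2: R B4 -> L0 miss  d=-]
3: W B11 -> L3 miss  d=D]
4: R B11 -> L3 hit  d=D]
5: W B2 -> L2 miss  d=D]
6: W B7 -> L3 miss wb->B11  d=D]
7: R B2 -> L2 hit  d=D]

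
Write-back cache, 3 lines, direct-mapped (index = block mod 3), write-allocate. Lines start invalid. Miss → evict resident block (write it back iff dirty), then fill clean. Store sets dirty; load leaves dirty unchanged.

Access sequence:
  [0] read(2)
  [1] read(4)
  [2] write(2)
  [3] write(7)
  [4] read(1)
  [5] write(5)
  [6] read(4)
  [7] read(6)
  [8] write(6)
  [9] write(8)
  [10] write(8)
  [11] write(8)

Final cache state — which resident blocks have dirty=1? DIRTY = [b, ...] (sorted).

DIRTY = [6, 8]

  0 | R B2 → L2 miss [-]
  1 | R B4 → L1 miss [-]
  2 | W B2 → L2 hit [D]
  3 | W B7 → L1 miss [D]
  4 | R B1 → L1 miss wb→B7 [-]
  5 | W B5 → L2 miss wb→B2 [D]
  6 | R B4 → L1 miss [-]
  7 | R B6 → L0 miss [-]
  8 | W B6 → L0 hit [D]
  9 | W B8 → L2 miss wb→B5 [D]
  10 | W B8 → L2 hit [D]
  11 | W B8 → L2 hit [D]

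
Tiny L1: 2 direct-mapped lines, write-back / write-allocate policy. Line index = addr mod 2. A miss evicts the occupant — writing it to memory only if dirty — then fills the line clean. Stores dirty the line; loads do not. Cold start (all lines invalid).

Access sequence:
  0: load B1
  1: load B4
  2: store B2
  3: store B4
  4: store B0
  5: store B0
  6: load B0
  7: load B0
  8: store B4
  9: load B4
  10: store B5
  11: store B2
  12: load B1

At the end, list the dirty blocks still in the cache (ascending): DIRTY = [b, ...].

DIRTY = [2]

0: R B1 → L1 miss [-]
1: R B4 → L0 miss [-]
2: W B2 → L0 miss [D]
3: W B4 → L0 miss wb→B2 [D]
4: W B0 → L0 miss wb→B4 [D]
5: W B0 → L0 hit [D]
6: R B0 → L0 hit [D]
7: R B0 → L0 hit [D]
8: W B4 → L0 miss wb→B0 [D]
9: R B4 → L0 hit [D]
10: W B5 → L1 miss [D]
11: W B2 → L0 miss wb→B4 [D]
12: R B1 → L1 miss wb→B5 [-]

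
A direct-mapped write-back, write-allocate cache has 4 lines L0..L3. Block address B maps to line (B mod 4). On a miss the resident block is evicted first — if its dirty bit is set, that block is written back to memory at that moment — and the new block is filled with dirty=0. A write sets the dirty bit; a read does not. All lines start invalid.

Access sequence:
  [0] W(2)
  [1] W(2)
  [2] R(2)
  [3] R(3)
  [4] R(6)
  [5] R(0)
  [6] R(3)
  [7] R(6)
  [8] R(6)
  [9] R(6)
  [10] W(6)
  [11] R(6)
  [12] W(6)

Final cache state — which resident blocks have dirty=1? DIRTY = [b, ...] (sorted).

DIRTY = [6]

  0 | W B2 → L2 miss [D]
  1 | W B2 → L2 hit [D]
  2 | R B2 → L2 hit [D]
  3 | R B3 → L3 miss [-]
  4 | R B6 → L2 miss wb→B2 [-]
  5 | R B0 → L0 miss [-]
  6 | R B3 → L3 hit [-]
  7 | R B6 → L2 hit [-]
  8 | R B6 → L2 hit [-]
  9 | R B6 → L2 hit [-]
  10 | W B6 → L2 hit [D]
  11 | R B6 → L2 hit [D]
  12 | W B6 → L2 hit [D]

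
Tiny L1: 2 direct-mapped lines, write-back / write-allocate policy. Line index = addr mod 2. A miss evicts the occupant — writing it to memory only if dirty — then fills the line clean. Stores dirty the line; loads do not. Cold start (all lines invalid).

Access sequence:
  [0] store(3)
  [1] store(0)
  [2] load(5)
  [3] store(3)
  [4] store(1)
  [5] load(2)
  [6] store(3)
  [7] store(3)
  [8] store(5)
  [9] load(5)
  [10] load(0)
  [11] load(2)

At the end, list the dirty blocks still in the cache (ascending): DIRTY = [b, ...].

  0 | W B3 → L1 miss [D]
  1 | W B0 → L0 miss [D]
  2 | R B5 → L1 miss wb→B3 [-]
  3 | W B3 → L1 miss [D]
  4 | W B1 → L1 miss wb→B3 [D]
  5 | R B2 → L0 miss wb→B0 [-]
  6 | W B3 → L1 miss wb→B1 [D]
  7 | W B3 → L1 hit [D]
  8 | W B5 → L1 miss wb→B3 [D]
  9 | R B5 → L1 hit [D]
  10 | R B0 → L0 miss [-]
  11 | R B2 → L0 miss [-]

DIRTY = [5]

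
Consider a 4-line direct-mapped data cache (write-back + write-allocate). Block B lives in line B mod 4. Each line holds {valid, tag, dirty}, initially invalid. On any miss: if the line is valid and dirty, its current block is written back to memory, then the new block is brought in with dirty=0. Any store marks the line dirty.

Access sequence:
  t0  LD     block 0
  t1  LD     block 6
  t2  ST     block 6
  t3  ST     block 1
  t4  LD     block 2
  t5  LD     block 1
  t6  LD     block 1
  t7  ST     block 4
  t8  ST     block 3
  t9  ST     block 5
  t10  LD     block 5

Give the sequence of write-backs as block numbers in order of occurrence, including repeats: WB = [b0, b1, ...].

  0 | R B0 → L0 miss [-]
  1 | R B6 → L2 miss [-]
  2 | W B6 → L2 hit [D]
  3 | W B1 → L1 miss [D]
  4 | R B2 → L2 miss wb→B6 [-]
  5 | R B1 → L1 hit [D]
  6 | R B1 → L1 hit [D]
  7 | W B4 → L0 miss [D]
  8 | W B3 → L3 miss [D]
  9 | W B5 → L1 miss wb→B1 [D]
  10 | R B5 → L1 hit [D]

WB = [6, 1]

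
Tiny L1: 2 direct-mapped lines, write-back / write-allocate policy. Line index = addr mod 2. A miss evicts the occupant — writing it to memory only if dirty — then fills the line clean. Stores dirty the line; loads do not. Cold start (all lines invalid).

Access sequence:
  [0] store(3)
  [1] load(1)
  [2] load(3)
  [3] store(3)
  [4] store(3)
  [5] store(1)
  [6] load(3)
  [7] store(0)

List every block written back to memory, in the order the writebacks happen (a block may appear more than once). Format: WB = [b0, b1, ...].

0: W B3 → L1 miss [D]
1: R B1 → L1 miss wb→B3 [-]
2: R B3 → L1 miss [-]
3: W B3 → L1 hit [D]
4: W B3 → L1 hit [D]
5: W B1 → L1 miss wb→B3 [D]
6: R B3 → L1 miss wb→B1 [-]
7: W B0 → L0 miss [D]

WB = [3, 3, 1]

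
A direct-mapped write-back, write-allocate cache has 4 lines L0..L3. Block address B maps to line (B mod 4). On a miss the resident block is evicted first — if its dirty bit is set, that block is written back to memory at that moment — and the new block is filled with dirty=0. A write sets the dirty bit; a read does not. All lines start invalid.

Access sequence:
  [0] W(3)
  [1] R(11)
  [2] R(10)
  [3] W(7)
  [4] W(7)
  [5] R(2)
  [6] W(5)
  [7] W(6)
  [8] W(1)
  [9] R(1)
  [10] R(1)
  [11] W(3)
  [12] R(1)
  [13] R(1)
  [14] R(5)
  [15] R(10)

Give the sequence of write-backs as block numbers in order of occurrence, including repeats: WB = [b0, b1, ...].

WB = [3, 5, 7, 1, 6]

0: W B3 → L3 miss [D]
1: R B11 → L3 miss wb→B3 [-]
2: R B10 → L2 miss [-]
3: W B7 → L3 miss [D]
4: W B7 → L3 hit [D]
5: R B2 → L2 miss [-]
6: W B5 → L1 miss [D]
7: W B6 → L2 miss [D]
8: W B1 → L1 miss wb→B5 [D]
9: R B1 → L1 hit [D]
10: R B1 → L1 hit [D]
11: W B3 → L3 miss wb→B7 [D]
12: R B1 → L1 hit [D]
13: R B1 → L1 hit [D]
14: R B5 → L1 miss wb→B1 [-]
15: R B10 → L2 miss wb→B6 [-]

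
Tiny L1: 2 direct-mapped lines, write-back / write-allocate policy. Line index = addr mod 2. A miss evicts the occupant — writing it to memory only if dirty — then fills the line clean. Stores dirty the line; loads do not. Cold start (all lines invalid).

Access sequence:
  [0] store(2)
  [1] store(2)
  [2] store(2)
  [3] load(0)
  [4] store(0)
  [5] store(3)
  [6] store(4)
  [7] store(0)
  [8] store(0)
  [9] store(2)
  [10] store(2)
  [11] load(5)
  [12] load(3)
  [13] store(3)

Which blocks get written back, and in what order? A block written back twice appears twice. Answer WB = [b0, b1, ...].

WB = [2, 0, 4, 0, 3]

  0 | W B2 → L0 miss [D]
  1 | W B2 → L0 hit [D]
  2 | W B2 → L0 hit [D]
  3 | R B0 → L0 miss wb→B2 [-]
  4 | W B0 → L0 hit [D]
  5 | W B3 → L1 miss [D]
  6 | W B4 → L0 miss wb→B0 [D]
  7 | W B0 → L0 miss wb→B4 [D]
  8 | W B0 → L0 hit [D]
  9 | W B2 → L0 miss wb→B0 [D]
  10 | W B2 → L0 hit [D]
  11 | R B5 → L1 miss wb→B3 [-]
  12 | R B3 → L1 miss [-]
  13 | W B3 → L1 hit [D]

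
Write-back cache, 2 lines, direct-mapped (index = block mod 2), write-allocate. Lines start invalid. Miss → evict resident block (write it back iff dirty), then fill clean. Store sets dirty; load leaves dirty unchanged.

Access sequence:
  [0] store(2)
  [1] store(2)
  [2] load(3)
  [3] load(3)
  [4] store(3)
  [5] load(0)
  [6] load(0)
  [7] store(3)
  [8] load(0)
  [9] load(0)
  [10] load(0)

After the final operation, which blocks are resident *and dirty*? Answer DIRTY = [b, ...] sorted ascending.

DIRTY = [3]

0: W B2 → L0 miss [D]
1: W B2 → L0 hit [D]
2: R B3 → L1 miss [-]
3: R B3 → L1 hit [-]
4: W B3 → L1 hit [D]
5: R B0 → L0 miss wb→B2 [-]
6: R B0 → L0 hit [-]
7: W B3 → L1 hit [D]
8: R B0 → L0 hit [-]
9: R B0 → L0 hit [-]
10: R B0 → L0 hit [-]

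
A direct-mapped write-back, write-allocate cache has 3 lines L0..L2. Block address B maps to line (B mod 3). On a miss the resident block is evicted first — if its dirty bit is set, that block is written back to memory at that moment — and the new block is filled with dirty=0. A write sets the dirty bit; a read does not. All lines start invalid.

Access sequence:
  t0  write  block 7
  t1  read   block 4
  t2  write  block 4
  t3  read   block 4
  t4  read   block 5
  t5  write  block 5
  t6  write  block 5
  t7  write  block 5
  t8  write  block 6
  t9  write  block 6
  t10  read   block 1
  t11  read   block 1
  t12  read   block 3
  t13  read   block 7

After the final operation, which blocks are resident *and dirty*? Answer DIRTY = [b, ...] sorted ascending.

  0 | W B7 → L1 miss [D]
  1 | R B4 → L1 miss wb→B7 [-]
  2 | W B4 → L1 hit [D]
  3 | R B4 → L1 hit [D]
  4 | R B5 → L2 miss [-]
  5 | W B5 → L2 hit [D]
  6 | W B5 → L2 hit [D]
  7 | W B5 → L2 hit [D]
  8 | W B6 → L0 miss [D]
  9 | W B6 → L0 hit [D]
  10 | R B1 → L1 miss wb→B4 [-]
  11 | R B1 → L1 hit [-]
  12 | R B3 → L0 miss wb→B6 [-]
  13 | R B7 → L1 miss [-]

DIRTY = [5]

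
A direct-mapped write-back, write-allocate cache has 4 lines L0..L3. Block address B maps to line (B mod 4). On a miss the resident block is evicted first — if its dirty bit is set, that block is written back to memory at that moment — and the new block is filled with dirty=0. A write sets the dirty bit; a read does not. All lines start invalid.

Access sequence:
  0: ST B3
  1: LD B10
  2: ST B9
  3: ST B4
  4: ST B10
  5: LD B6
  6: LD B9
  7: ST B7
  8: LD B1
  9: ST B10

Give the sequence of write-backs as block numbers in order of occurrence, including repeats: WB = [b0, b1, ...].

  0 | W B3 → L3 miss [D]
  1 | R B10 → L2 miss [-]
  2 | W B9 → L1 miss [D]
  3 | W B4 → L0 miss [D]
  4 | W B10 → L2 hit [D]
  5 | R B6 → L2 miss wb→B10 [-]
  6 | R B9 → L1 hit [D]
  7 | W B7 → L3 miss wb→B3 [D]
  8 | R B1 → L1 miss wb→B9 [-]
  9 | W B10 → L2 miss [D]

WB = [10, 3, 9]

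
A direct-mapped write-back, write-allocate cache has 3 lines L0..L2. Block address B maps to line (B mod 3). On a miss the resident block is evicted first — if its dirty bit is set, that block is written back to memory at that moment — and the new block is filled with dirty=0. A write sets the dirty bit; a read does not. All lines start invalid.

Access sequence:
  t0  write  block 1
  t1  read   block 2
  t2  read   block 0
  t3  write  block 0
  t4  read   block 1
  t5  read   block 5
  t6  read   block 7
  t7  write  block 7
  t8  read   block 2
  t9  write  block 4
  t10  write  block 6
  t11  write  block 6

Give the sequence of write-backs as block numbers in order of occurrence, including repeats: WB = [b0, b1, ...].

WB = [1, 7, 0]

0: W B1 → L1 miss [D]
1: R B2 → L2 miss [-]
2: R B0 → L0 miss [-]
3: W B0 → L0 hit [D]
4: R B1 → L1 hit [D]
5: R B5 → L2 miss [-]
6: R B7 → L1 miss wb→B1 [-]
7: W B7 → L1 hit [D]
8: R B2 → L2 miss [-]
9: W B4 → L1 miss wb→B7 [D]
10: W B6 → L0 miss wb→B0 [D]
11: W B6 → L0 hit [D]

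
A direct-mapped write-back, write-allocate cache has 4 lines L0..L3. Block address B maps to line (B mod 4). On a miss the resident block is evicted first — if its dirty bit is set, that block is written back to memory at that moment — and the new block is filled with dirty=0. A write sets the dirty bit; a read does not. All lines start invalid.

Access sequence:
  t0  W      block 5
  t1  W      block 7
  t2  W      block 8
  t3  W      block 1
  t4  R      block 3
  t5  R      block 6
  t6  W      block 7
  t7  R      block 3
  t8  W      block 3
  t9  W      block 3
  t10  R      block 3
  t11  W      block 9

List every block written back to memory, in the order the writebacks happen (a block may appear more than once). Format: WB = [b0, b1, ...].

WB = [5, 7, 7, 1]

  0 | W B5 → L1 miss [D]
  1 | W B7 → L3 miss [D]
  2 | W B8 → L0 miss [D]
  3 | W B1 → L1 miss wb→B5 [D]
  4 | R B3 → L3 miss wb→B7 [-]
  5 | R B6 → L2 miss [-]
  6 | W B7 → L3 miss [D]
  7 | R B3 → L3 miss wb→B7 [-]
  8 | W B3 → L3 hit [D]
  9 | W B3 → L3 hit [D]
  10 | R B3 → L3 hit [D]
  11 | W B9 → L1 miss wb→B1 [D]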